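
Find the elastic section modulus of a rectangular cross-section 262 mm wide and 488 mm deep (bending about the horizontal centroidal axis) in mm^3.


S = b * h^2 / 6
= 262 * 488^2 / 6
= 262 * 238144 / 6
= 10398954.67 mm^3

10398954.67 mm^3


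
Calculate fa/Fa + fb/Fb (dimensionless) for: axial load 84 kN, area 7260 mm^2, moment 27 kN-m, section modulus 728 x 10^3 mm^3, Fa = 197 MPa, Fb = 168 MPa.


f_a = P / A = 84000.0 / 7260 = 11.5702 MPa
f_b = M / S = 27000000.0 / 728000.0 = 37.0879 MPa
Ratio = f_a / Fa + f_b / Fb
= 11.5702 / 197 + 37.0879 / 168
= 0.2795 (dimensionless)

0.2795 (dimensionless)


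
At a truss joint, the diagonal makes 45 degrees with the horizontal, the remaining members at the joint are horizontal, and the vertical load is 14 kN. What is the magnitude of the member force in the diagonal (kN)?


At the joint, only the diagonal has a vertical component, so vertical equilibrium gives:
F * sin(45) = 14
F = 14 / sin(45)
= 14 / 0.707107
= 19.8 kN

19.8 kN


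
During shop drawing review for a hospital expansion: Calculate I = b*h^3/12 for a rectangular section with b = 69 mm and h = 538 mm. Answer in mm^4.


I = b * h^3 / 12
= 69 * 538^3 / 12
= 69 * 155720872 / 12
= 895395014.0 mm^4

895395014.0 mm^4


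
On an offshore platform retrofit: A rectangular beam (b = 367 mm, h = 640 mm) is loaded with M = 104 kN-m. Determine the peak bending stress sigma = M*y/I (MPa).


I = b * h^3 / 12 = 367 * 640^3 / 12 = 8017237333.33 mm^4
y = h / 2 = 640 / 2 = 320.0 mm
M = 104 kN-m = 104000000.0 N-mm
sigma = M * y / I = 104000000.0 * 320.0 / 8017237333.33
= 4.15 MPa

4.15 MPa


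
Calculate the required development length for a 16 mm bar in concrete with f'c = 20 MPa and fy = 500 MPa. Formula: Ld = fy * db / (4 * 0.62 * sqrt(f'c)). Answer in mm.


Ld = (fy * db) / (4 * 0.62 * sqrt(f'c))
= (500 * 16) / (4 * 0.62 * sqrt(20))
= 8000 / 11.0909
= 721.31 mm

721.31 mm


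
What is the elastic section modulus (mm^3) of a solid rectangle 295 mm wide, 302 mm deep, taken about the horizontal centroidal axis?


S = b * h^2 / 6
= 295 * 302^2 / 6
= 295 * 91204 / 6
= 4484196.67 mm^3

4484196.67 mm^3


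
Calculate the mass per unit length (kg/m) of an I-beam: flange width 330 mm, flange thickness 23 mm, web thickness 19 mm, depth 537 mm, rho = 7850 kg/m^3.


A_flanges = 2 * 330 * 23 = 15180 mm^2
A_web = (537 - 2 * 23) * 19 = 9329 mm^2
A_total = 15180 + 9329 = 24509 mm^2 = 0.024509 m^2
Weight = rho * A = 7850 * 0.024509 = 192.3956 kg/m

192.3956 kg/m


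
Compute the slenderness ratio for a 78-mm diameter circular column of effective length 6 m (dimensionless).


Radius of gyration r = d / 4 = 78 / 4 = 19.5 mm
L_eff = 6000.0 mm
Slenderness ratio = L / r = 6000.0 / 19.5 = 307.69 (dimensionless)

307.69 (dimensionless)


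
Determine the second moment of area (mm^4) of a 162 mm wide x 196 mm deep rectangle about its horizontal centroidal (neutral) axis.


I = b * h^3 / 12
= 162 * 196^3 / 12
= 162 * 7529536 / 12
= 101648736.0 mm^4

101648736.0 mm^4


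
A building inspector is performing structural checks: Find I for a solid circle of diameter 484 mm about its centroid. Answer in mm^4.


r = d / 2 = 484 / 2 = 242.0 mm
I = pi * r^4 / 4 = pi * 242.0^4 / 4
= 2693713143.13 mm^4

2693713143.13 mm^4


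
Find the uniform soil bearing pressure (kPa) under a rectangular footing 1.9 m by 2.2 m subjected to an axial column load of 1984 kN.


A = 1.9 * 2.2 = 4.18 m^2
q = P / A = 1984 / 4.18
= 474.6411 kPa

474.6411 kPa


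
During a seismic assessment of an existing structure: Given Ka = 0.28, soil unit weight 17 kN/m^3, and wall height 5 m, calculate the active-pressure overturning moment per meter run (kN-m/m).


Pa = 0.5 * Ka * gamma * H^2
= 0.5 * 0.28 * 17 * 5^2
= 59.5 kN/m
Arm = H / 3 = 5 / 3 = 1.6667 m
Mo = Pa * arm = Pa * H / 3 = 59.5 * 5 / 3 = 99.1667 kN-m/m

99.1667 kN-m/m


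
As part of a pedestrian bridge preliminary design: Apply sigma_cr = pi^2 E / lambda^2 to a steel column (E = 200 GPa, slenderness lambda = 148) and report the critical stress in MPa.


sigma_cr = pi^2 * E / lambda^2
= 9.8696 * 200000.0 / 148^2
= 9.8696 * 200000.0 / 21904
= 90.1169 MPa

90.1169 MPa


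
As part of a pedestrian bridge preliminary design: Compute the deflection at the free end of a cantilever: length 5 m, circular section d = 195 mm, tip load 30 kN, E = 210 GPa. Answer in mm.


I = pi * d^4 / 64 = pi * 195^4 / 64 = 70975480.96 mm^4
L = 5000.0 mm, P = 30000.0 N, E = 210000.0 MPa
delta = P * L^3 / (3 * E * I)
= 30000.0 * 5000.0^3 / (3 * 210000.0 * 70975480.96)
= 83.8653 mm

83.8653 mm


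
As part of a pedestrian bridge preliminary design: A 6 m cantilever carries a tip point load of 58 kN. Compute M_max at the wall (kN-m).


For a cantilever with a point load at the free end:
M_max = P * L = 58 * 6 = 348 kN-m

348 kN-m


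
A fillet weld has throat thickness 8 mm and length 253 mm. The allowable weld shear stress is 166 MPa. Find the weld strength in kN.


Strength = throat * length * allowable stress
= 8 * 253 * 166 N
= 335984 N
= 335.98 kN

335.98 kN


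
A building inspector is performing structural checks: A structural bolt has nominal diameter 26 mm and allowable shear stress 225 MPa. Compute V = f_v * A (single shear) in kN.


A = pi * d^2 / 4 = pi * 26^2 / 4 = 530.9292 mm^2
V = f_v * A / 1000 = 225 * 530.9292 / 1000
= 119.4591 kN

119.4591 kN


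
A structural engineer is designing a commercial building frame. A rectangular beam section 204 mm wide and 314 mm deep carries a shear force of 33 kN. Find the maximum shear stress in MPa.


A = b * h = 204 * 314 = 64056 mm^2
V = 33 kN = 33000.0 N
tau_max = 1.5 * V / A = 1.5 * 33000.0 / 64056
= 0.7728 MPa

0.7728 MPa


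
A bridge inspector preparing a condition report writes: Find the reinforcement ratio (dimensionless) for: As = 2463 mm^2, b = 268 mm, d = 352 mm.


rho = As / (b * d)
= 2463 / (268 * 352)
= 2463 / 94336
= 0.026109 (dimensionless)

0.026109 (dimensionless)


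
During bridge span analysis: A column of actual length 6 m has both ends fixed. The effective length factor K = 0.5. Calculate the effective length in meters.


L_eff = K * L
= 0.5 * 6
= 3.0 m

3.0 m


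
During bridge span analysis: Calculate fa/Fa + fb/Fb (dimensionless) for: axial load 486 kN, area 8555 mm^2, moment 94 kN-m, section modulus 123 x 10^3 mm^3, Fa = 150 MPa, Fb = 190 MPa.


f_a = P / A = 486000.0 / 8555 = 56.8089 MPa
f_b = M / S = 94000000.0 / 123000.0 = 764.2276 MPa
Ratio = f_a / Fa + f_b / Fb
= 56.8089 / 150 + 764.2276 / 190
= 4.401 (dimensionless)

4.401 (dimensionless)


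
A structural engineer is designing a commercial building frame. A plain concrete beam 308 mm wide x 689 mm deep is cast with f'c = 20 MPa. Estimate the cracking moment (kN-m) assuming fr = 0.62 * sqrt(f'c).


fr = 0.62 * sqrt(20) = 0.62 * 4.4721 = 2.7727 MPa
I = 308 * 689^3 / 12 = 8395124404.33 mm^4
y_t = 344.5 mm
M_cr = fr * I / y_t = 2.7727 * 8395124404.33 / 344.5 N-mm
= 67.5685 kN-m

67.5685 kN-m


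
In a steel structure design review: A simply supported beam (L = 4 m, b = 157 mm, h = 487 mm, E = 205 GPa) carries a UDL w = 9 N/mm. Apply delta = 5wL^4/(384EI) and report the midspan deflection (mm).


I = 157 * 487^3 / 12 = 1511142047.58 mm^4
L = 4000.0 mm, w = 9 N/mm, E = 205000.0 MPa
delta = 5 * w * L^4 / (384 * E * I)
= 5 * 9 * 4000.0^4 / (384 * 205000.0 * 1511142047.58)
= 0.0968 mm

0.0968 mm


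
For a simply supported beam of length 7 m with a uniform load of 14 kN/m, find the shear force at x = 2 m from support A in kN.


R_A = w * L / 2 = 14 * 7 / 2 = 49.0 kN
V(x) = R_A - w * x = 49.0 - 14 * 2
= 21.0 kN

21.0 kN


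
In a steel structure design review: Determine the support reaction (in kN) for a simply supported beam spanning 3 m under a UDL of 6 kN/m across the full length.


Total load = w * L = 6 * 3 = 18 kN
By symmetry, each reaction R = total / 2 = 18 / 2 = 9.0 kN

9.0 kN


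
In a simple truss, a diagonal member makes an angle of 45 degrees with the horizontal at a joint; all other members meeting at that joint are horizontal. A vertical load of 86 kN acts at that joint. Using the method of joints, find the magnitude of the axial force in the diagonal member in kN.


At the joint, only the diagonal has a vertical component, so vertical equilibrium gives:
F * sin(45) = 86
F = 86 / sin(45)
= 86 / 0.707107
= 121.62 kN

121.62 kN


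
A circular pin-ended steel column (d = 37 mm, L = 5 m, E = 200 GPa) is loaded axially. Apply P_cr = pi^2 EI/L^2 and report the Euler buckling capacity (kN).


I = pi * d^4 / 64 = 91997.66 mm^4
L = 5000.0 mm
P_cr = pi^2 * E * I / L^2
= 9.8696 * 200000.0 * 91997.66 / 5000.0^2
= 7263.84 N = 7.2638 kN

7.2638 kN


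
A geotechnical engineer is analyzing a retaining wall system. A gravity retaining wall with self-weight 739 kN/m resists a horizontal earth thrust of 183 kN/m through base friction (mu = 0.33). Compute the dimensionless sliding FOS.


Resisting force = mu * W = 0.33 * 739 = 243.87 kN/m
FOS = Resisting / Driving = 243.87 / 183
= 1.3326 (dimensionless)

1.3326 (dimensionless)


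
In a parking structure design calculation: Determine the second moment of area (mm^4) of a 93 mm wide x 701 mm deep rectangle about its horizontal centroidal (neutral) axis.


I = b * h^3 / 12
= 93 * 701^3 / 12
= 93 * 344472101 / 12
= 2669658782.75 mm^4

2669658782.75 mm^4


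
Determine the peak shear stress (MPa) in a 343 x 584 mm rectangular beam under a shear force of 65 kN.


A = b * h = 343 * 584 = 200312 mm^2
V = 65 kN = 65000.0 N
tau_max = 1.5 * V / A = 1.5 * 65000.0 / 200312
= 0.4867 MPa

0.4867 MPa


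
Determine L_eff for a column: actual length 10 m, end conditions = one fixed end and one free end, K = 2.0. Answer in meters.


L_eff = K * L
= 2.0 * 10
= 20.0 m

20.0 m


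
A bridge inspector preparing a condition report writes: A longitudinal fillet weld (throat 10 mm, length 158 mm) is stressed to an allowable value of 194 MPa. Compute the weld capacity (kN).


Strength = throat * length * allowable stress
= 10 * 158 * 194 N
= 306520 N
= 306.52 kN

306.52 kN


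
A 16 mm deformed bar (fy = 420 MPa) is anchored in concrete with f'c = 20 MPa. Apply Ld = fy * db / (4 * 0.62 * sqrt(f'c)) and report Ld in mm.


Ld = (fy * db) / (4 * 0.62 * sqrt(f'c))
= (420 * 16) / (4 * 0.62 * sqrt(20))
= 6720 / 11.0909
= 605.9 mm

605.9 mm


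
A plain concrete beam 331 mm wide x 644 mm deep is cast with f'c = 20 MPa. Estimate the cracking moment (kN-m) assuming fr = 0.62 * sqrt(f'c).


fr = 0.62 * sqrt(20) = 0.62 * 4.4721 = 2.7727 MPa
I = 331 * 644^3 / 12 = 7367232058.67 mm^4
y_t = 322.0 mm
M_cr = fr * I / y_t = 2.7727 * 7367232058.67 / 322.0 N-mm
= 63.4388 kN-m

63.4388 kN-m


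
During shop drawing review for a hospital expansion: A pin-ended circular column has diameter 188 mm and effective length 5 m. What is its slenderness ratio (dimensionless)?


Radius of gyration r = d / 4 = 188 / 4 = 47.0 mm
L_eff = 5000.0 mm
Slenderness ratio = L / r = 5000.0 / 47.0 = 106.38 (dimensionless)

106.38 (dimensionless)


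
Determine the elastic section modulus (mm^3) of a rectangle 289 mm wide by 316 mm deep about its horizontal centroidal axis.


S = b * h^2 / 6
= 289 * 316^2 / 6
= 289 * 99856 / 6
= 4809730.67 mm^3

4809730.67 mm^3


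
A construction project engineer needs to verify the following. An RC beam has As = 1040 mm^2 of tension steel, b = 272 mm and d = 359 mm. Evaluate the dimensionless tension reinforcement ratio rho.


rho = As / (b * d)
= 1040 / (272 * 359)
= 1040 / 97648
= 0.01065 (dimensionless)

0.01065 (dimensionless)


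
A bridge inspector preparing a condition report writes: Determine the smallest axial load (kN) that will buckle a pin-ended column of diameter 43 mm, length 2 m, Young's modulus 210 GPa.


I = pi * d^4 / 64 = 167820.0 mm^4
L = 2000.0 mm
P_cr = pi^2 * E * I / L^2
= 9.8696 * 210000.0 * 167820.0 / 2000.0^2
= 86956.64 N = 86.9566 kN

86.9566 kN


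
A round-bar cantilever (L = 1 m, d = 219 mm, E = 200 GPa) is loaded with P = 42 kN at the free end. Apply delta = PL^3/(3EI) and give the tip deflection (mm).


I = pi * d^4 / 64 = pi * 219^4 / 64 = 112913627.02 mm^4
L = 1000.0 mm, P = 42000.0 N, E = 200000.0 MPa
delta = P * L^3 / (3 * E * I)
= 42000.0 * 1000.0^3 / (3 * 200000.0 * 112913627.02)
= 0.6199 mm

0.6199 mm


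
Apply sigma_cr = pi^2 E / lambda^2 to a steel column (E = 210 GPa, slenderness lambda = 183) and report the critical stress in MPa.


sigma_cr = pi^2 * E / lambda^2
= 9.8696 * 210000.0 / 183^2
= 9.8696 * 210000.0 / 33489
= 61.8895 MPa

61.8895 MPa


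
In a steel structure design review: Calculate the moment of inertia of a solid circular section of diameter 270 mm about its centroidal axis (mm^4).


r = d / 2 = 270 / 2 = 135.0 mm
I = pi * r^4 / 4 = pi * 135.0^4 / 4
= 260870490.85 mm^4

260870490.85 mm^4


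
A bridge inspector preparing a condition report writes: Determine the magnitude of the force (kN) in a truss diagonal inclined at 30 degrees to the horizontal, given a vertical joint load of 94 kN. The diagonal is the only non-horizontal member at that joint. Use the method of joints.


At the joint, only the diagonal has a vertical component, so vertical equilibrium gives:
F * sin(30) = 94
F = 94 / sin(30)
= 94 / 0.5
= 188.0 kN

188.0 kN


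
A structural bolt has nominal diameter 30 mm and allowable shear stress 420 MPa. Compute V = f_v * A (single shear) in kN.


A = pi * d^2 / 4 = pi * 30^2 / 4 = 706.8583 mm^2
V = f_v * A / 1000 = 420 * 706.8583 / 1000
= 296.8805 kN

296.8805 kN


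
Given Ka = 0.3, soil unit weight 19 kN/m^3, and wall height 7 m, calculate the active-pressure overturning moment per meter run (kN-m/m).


Pa = 0.5 * Ka * gamma * H^2
= 0.5 * 0.3 * 19 * 7^2
= 139.65 kN/m
Arm = H / 3 = 7 / 3 = 2.3333 m
Mo = Pa * arm = Pa * H / 3 = 139.65 * 7 / 3 = 325.85 kN-m/m

325.85 kN-m/m


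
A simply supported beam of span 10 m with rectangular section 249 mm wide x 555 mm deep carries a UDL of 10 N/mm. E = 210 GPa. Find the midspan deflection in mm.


I = 249 * 555^3 / 12 = 3547292906.25 mm^4
L = 10000.0 mm, w = 10 N/mm, E = 210000.0 MPa
delta = 5 * w * L^4 / (384 * E * I)
= 5 * 10 * 10000.0^4 / (384 * 210000.0 * 3547292906.25)
= 1.7479 mm

1.7479 mm


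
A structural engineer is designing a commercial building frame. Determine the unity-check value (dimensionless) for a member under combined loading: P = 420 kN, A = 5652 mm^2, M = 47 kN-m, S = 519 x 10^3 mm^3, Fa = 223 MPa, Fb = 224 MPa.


f_a = P / A = 420000.0 / 5652 = 74.31 MPa
f_b = M / S = 47000000.0 / 519000.0 = 90.5588 MPa
Ratio = f_a / Fa + f_b / Fb
= 74.31 / 223 + 90.5588 / 224
= 0.7375 (dimensionless)

0.7375 (dimensionless)


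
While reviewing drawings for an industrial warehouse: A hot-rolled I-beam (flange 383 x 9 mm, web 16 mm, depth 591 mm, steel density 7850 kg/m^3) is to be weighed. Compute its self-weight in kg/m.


A_flanges = 2 * 383 * 9 = 6894 mm^2
A_web = (591 - 2 * 9) * 16 = 9168 mm^2
A_total = 6894 + 9168 = 16062 mm^2 = 0.016062 m^2
Weight = rho * A = 7850 * 0.016062 = 126.0867 kg/m

126.0867 kg/m


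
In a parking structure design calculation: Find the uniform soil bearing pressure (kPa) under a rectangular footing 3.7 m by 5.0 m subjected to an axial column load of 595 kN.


A = 3.7 * 5.0 = 18.5 m^2
q = P / A = 595 / 18.5
= 32.1622 kPa

32.1622 kPa


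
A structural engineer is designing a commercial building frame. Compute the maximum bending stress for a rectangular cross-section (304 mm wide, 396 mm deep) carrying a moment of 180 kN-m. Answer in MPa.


I = b * h^3 / 12 = 304 * 396^3 / 12 = 1573178112.0 mm^4
y = h / 2 = 396 / 2 = 198.0 mm
M = 180 kN-m = 180000000.0 N-mm
sigma = M * y / I = 180000000.0 * 198.0 / 1573178112.0
= 22.65 MPa

22.65 MPa


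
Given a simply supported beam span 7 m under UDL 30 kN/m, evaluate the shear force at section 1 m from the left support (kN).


R_A = w * L / 2 = 30 * 7 / 2 = 105.0 kN
V(x) = R_A - w * x = 105.0 - 30 * 1
= 75.0 kN

75.0 kN


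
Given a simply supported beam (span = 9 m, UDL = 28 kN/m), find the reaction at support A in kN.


Total load = w * L = 28 * 9 = 252 kN
By symmetry, each reaction R = total / 2 = 252 / 2 = 126.0 kN

126.0 kN


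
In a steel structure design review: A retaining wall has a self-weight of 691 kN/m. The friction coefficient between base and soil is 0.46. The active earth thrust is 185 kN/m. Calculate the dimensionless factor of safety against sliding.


Resisting force = mu * W = 0.46 * 691 = 317.86 kN/m
FOS = Resisting / Driving = 317.86 / 185
= 1.7182 (dimensionless)

1.7182 (dimensionless)


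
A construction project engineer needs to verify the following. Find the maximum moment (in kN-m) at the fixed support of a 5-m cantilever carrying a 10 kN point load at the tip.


For a cantilever with a point load at the free end:
M_max = P * L = 10 * 5 = 50 kN-m

50 kN-m


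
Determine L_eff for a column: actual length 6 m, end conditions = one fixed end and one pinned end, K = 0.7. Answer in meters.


L_eff = K * L
= 0.7 * 6
= 4.2 m

4.2 m


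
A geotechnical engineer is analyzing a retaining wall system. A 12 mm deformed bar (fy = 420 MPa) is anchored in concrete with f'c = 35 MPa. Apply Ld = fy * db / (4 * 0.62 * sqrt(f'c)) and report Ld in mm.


Ld = (fy * db) / (4 * 0.62 * sqrt(f'c))
= (420 * 12) / (4 * 0.62 * sqrt(35))
= 5040 / 14.6719
= 343.51 mm

343.51 mm


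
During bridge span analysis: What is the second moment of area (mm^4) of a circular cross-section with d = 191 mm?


r = d / 2 = 191 / 2 = 95.5 mm
I = pi * r^4 / 4 = pi * 95.5^4 / 4
= 65328602.47 mm^4

65328602.47 mm^4


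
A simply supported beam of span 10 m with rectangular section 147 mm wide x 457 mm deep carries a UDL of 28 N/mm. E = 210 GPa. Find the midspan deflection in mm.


I = 147 * 457^3 / 12 = 1169188914.25 mm^4
L = 10000.0 mm, w = 28 N/mm, E = 210000.0 MPa
delta = 5 * w * L^4 / (384 * E * I)
= 5 * 28 * 10000.0^4 / (384 * 210000.0 * 1169188914.25)
= 14.8489 mm

14.8489 mm


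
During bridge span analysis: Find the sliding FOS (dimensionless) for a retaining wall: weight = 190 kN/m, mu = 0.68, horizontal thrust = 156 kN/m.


Resisting force = mu * W = 0.68 * 190 = 129.2 kN/m
FOS = Resisting / Driving = 129.2 / 156
= 0.8282 (dimensionless)

0.8282 (dimensionless)


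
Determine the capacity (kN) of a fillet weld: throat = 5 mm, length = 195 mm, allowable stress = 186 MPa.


Strength = throat * length * allowable stress
= 5 * 195 * 186 N
= 181350 N
= 181.35 kN

181.35 kN


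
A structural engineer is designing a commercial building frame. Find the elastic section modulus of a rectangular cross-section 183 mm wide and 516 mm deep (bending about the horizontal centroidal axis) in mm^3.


S = b * h^2 / 6
= 183 * 516^2 / 6
= 183 * 266256 / 6
= 8120808.0 mm^3

8120808.0 mm^3


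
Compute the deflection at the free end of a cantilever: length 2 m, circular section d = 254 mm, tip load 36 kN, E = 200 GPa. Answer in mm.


I = pi * d^4 / 64 = pi * 254^4 / 64 = 204317123.26 mm^4
L = 2000.0 mm, P = 36000.0 N, E = 200000.0 MPa
delta = P * L^3 / (3 * E * I)
= 36000.0 * 2000.0^3 / (3 * 200000.0 * 204317123.26)
= 2.3493 mm

2.3493 mm


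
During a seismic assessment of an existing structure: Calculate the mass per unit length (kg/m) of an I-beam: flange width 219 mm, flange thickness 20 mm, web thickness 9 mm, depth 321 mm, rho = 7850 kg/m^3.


A_flanges = 2 * 219 * 20 = 8760 mm^2
A_web = (321 - 2 * 20) * 9 = 2529 mm^2
A_total = 8760 + 2529 = 11289 mm^2 = 0.011289 m^2
Weight = rho * A = 7850 * 0.011289 = 88.6187 kg/m

88.6187 kg/m


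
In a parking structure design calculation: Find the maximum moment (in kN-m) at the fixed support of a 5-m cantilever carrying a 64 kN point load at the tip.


For a cantilever with a point load at the free end:
M_max = P * L = 64 * 5 = 320 kN-m

320 kN-m


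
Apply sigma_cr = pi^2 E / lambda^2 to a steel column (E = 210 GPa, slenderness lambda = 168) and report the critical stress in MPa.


sigma_cr = pi^2 * E / lambda^2
= 9.8696 * 210000.0 / 168^2
= 9.8696 * 210000.0 / 28224
= 73.4346 MPa

73.4346 MPa


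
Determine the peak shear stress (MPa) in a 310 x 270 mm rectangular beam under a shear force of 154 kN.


A = b * h = 310 * 270 = 83700 mm^2
V = 154 kN = 154000.0 N
tau_max = 1.5 * V / A = 1.5 * 154000.0 / 83700
= 2.7599 MPa

2.7599 MPa


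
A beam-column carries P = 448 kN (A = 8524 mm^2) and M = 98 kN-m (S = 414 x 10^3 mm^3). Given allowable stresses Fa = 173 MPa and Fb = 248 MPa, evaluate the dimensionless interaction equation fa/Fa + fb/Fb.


f_a = P / A = 448000.0 / 8524 = 52.5575 MPa
f_b = M / S = 98000000.0 / 414000.0 = 236.715 MPa
Ratio = f_a / Fa + f_b / Fb
= 52.5575 / 173 + 236.715 / 248
= 1.2583 (dimensionless)

1.2583 (dimensionless)


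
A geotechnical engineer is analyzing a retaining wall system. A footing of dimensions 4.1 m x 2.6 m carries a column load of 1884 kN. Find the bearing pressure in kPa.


A = 4.1 * 2.6 = 10.66 m^2
q = P / A = 1884 / 10.66
= 176.7355 kPa

176.7355 kPa


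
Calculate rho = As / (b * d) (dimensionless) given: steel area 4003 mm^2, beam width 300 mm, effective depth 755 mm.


rho = As / (b * d)
= 4003 / (300 * 755)
= 4003 / 226500
= 0.017673 (dimensionless)

0.017673 (dimensionless)


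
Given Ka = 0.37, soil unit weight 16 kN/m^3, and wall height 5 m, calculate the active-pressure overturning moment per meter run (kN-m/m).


Pa = 0.5 * Ka * gamma * H^2
= 0.5 * 0.37 * 16 * 5^2
= 74.0 kN/m
Arm = H / 3 = 5 / 3 = 1.6667 m
Mo = Pa * arm = Pa * H / 3 = 74.0 * 5 / 3 = 123.3333 kN-m/m

123.3333 kN-m/m


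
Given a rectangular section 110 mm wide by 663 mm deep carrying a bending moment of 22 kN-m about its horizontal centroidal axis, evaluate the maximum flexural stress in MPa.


I = b * h^3 / 12 = 110 * 663^3 / 12 = 2671480597.5 mm^4
y = h / 2 = 663 / 2 = 331.5 mm
M = 22 kN-m = 22000000.0 N-mm
sigma = M * y / I = 22000000.0 * 331.5 / 2671480597.5
= 2.73 MPa

2.73 MPa


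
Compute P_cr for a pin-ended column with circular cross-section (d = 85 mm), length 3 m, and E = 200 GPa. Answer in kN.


I = pi * d^4 / 64 = 2562392.19 mm^4
L = 3000.0 mm
P_cr = pi^2 * E * I / L^2
= 9.8696 * 200000.0 * 2562392.19 / 3000.0^2
= 561995.49 N = 561.9955 kN

561.9955 kN


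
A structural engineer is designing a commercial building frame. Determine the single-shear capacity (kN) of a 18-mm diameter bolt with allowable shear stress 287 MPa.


A = pi * d^2 / 4 = pi * 18^2 / 4 = 254.469 mm^2
V = f_v * A / 1000 = 287 * 254.469 / 1000
= 73.0326 kN

73.0326 kN


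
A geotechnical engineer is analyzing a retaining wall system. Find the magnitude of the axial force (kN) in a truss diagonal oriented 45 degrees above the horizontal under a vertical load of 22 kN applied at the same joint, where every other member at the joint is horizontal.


At the joint, only the diagonal has a vertical component, so vertical equilibrium gives:
F * sin(45) = 22
F = 22 / sin(45)
= 22 / 0.707107
= 31.11 kN

31.11 kN


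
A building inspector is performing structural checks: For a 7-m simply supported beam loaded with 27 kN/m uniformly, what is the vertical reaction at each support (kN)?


Total load = w * L = 27 * 7 = 189 kN
By symmetry, each reaction R = total / 2 = 189 / 2 = 94.5 kN

94.5 kN


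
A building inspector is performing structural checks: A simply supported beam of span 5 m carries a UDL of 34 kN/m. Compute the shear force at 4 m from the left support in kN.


R_A = w * L / 2 = 34 * 5 / 2 = 85.0 kN
V(x) = R_A - w * x = 85.0 - 34 * 4
= -51.0 kN

-51.0 kN


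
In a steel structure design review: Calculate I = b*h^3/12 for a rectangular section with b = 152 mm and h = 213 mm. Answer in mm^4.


I = b * h^3 / 12
= 152 * 213^3 / 12
= 152 * 9663597 / 12
= 122405562.0 mm^4

122405562.0 mm^4


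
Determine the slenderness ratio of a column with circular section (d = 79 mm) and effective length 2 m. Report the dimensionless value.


Radius of gyration r = d / 4 = 79 / 4 = 19.75 mm
L_eff = 2000.0 mm
Slenderness ratio = L / r = 2000.0 / 19.75 = 101.27 (dimensionless)

101.27 (dimensionless)


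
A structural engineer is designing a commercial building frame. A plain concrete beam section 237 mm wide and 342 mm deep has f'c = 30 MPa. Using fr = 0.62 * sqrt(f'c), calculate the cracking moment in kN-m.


fr = 0.62 * sqrt(30) = 0.62 * 5.4772 = 3.3959 MPa
I = 237 * 342^3 / 12 = 790033338.0 mm^4
y_t = 171.0 mm
M_cr = fr * I / y_t = 3.3959 * 790033338.0 / 171.0 N-mm
= 15.6892 kN-m

15.6892 kN-m


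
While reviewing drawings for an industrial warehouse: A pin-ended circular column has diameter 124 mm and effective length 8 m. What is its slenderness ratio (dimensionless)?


Radius of gyration r = d / 4 = 124 / 4 = 31.0 mm
L_eff = 8000.0 mm
Slenderness ratio = L / r = 8000.0 / 31.0 = 258.06 (dimensionless)

258.06 (dimensionless)


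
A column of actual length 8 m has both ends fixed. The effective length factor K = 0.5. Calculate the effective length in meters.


L_eff = K * L
= 0.5 * 8
= 4.0 m

4.0 m


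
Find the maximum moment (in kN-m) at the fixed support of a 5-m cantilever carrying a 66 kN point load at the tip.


For a cantilever with a point load at the free end:
M_max = P * L = 66 * 5 = 330 kN-m

330 kN-m


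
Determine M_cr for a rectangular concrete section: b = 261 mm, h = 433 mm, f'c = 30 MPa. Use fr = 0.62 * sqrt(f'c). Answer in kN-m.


fr = 0.62 * sqrt(30) = 0.62 * 5.4772 = 3.3959 MPa
I = 261 * 433^3 / 12 = 1765724529.75 mm^4
y_t = 216.5 mm
M_cr = fr * I / y_t = 3.3959 * 1765724529.75 / 216.5 N-mm
= 27.696 kN-m

27.696 kN-m


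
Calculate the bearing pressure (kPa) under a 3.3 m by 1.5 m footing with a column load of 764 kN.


A = 3.3 * 1.5 = 4.95 m^2
q = P / A = 764 / 4.95
= 154.3434 kPa

154.3434 kPa


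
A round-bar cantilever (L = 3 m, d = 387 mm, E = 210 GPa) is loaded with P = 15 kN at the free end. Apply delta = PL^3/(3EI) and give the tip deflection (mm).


I = pi * d^4 / 64 = pi * 387^4 / 64 = 1101067030.83 mm^4
L = 3000.0 mm, P = 15000.0 N, E = 210000.0 MPa
delta = P * L^3 / (3 * E * I)
= 15000.0 * 3000.0^3 / (3 * 210000.0 * 1101067030.83)
= 0.5838 mm

0.5838 mm


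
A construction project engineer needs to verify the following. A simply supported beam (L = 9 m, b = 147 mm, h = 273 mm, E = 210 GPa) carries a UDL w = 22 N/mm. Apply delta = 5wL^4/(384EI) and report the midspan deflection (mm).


I = 147 * 273^3 / 12 = 249243608.25 mm^4
L = 9000.0 mm, w = 22 N/mm, E = 210000.0 MPa
delta = 5 * w * L^4 / (384 * E * I)
= 5 * 22 * 9000.0^4 / (384 * 210000.0 * 249243608.25)
= 35.9077 mm

35.9077 mm


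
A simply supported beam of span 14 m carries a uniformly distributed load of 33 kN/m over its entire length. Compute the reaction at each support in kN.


Total load = w * L = 33 * 14 = 462 kN
By symmetry, each reaction R = total / 2 = 462 / 2 = 231.0 kN

231.0 kN


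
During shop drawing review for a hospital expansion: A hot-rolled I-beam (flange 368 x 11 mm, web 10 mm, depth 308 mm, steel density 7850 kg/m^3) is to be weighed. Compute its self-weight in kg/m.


A_flanges = 2 * 368 * 11 = 8096 mm^2
A_web = (308 - 2 * 11) * 10 = 2860 mm^2
A_total = 8096 + 2860 = 10956 mm^2 = 0.010956 m^2
Weight = rho * A = 7850 * 0.010956 = 86.0046 kg/m

86.0046 kg/m


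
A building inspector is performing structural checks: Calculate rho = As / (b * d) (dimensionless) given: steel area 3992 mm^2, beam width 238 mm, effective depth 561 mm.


rho = As / (b * d)
= 3992 / (238 * 561)
= 3992 / 133518
= 0.029899 (dimensionless)

0.029899 (dimensionless)


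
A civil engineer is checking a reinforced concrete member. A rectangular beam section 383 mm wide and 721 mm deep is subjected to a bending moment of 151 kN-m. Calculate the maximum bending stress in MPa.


I = b * h^3 / 12 = 383 * 721^3 / 12 = 11962537771.92 mm^4
y = h / 2 = 721 / 2 = 360.5 mm
M = 151 kN-m = 151000000.0 N-mm
sigma = M * y / I = 151000000.0 * 360.5 / 11962537771.92
= 4.55 MPa

4.55 MPa


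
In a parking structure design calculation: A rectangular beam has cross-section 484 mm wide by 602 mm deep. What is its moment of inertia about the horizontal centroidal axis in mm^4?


I = b * h^3 / 12
= 484 * 602^3 / 12
= 484 * 218167208 / 12
= 8799410722.67 mm^4

8799410722.67 mm^4


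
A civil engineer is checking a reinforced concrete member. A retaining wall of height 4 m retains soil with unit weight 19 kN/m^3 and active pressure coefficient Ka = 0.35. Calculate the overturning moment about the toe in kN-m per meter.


Pa = 0.5 * Ka * gamma * H^2
= 0.5 * 0.35 * 19 * 4^2
= 53.2 kN/m
Arm = H / 3 = 4 / 3 = 1.3333 m
Mo = Pa * arm = Pa * H / 3 = 53.2 * 4 / 3 = 70.9333 kN-m/m

70.9333 kN-m/m


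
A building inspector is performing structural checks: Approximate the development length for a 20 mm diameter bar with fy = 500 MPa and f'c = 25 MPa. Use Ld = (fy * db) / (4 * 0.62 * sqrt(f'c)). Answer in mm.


Ld = (fy * db) / (4 * 0.62 * sqrt(f'c))
= (500 * 20) / (4 * 0.62 * sqrt(25))
= 10000 / 12.4
= 806.45 mm

806.45 mm


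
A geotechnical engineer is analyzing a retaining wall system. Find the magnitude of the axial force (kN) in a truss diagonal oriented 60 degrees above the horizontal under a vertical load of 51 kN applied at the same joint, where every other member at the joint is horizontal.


At the joint, only the diagonal has a vertical component, so vertical equilibrium gives:
F * sin(60) = 51
F = 51 / sin(60)
= 51 / 0.866025
= 58.89 kN

58.89 kN


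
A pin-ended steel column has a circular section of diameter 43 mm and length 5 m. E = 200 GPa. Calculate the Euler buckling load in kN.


I = pi * d^4 / 64 = 167820.0 mm^4
L = 5000.0 mm
P_cr = pi^2 * E * I / L^2
= 9.8696 * 200000.0 * 167820.0 / 5000.0^2
= 13250.54 N = 13.2505 kN

13.2505 kN


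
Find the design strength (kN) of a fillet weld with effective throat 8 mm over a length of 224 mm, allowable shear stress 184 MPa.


Strength = throat * length * allowable stress
= 8 * 224 * 184 N
= 329728 N
= 329.73 kN

329.73 kN


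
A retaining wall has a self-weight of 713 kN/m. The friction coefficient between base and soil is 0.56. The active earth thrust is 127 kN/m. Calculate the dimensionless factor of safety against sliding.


Resisting force = mu * W = 0.56 * 713 = 399.28 kN/m
FOS = Resisting / Driving = 399.28 / 127
= 3.1439 (dimensionless)

3.1439 (dimensionless)


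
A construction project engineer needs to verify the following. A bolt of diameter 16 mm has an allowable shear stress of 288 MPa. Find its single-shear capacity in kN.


A = pi * d^2 / 4 = pi * 16^2 / 4 = 201.0619 mm^2
V = f_v * A / 1000 = 288 * 201.0619 / 1000
= 57.9058 kN

57.9058 kN


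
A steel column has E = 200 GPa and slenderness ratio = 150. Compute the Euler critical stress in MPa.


sigma_cr = pi^2 * E / lambda^2
= 9.8696 * 200000.0 / 150^2
= 9.8696 * 200000.0 / 22500
= 87.7298 MPa

87.7298 MPa


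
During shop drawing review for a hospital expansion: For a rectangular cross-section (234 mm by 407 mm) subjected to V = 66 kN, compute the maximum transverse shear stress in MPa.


A = b * h = 234 * 407 = 95238 mm^2
V = 66 kN = 66000.0 N
tau_max = 1.5 * V / A = 1.5 * 66000.0 / 95238
= 1.0395 MPa

1.0395 MPa


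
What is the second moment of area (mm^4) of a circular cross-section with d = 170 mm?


r = d / 2 = 170 / 2 = 85.0 mm
I = pi * r^4 / 4 = pi * 85.0^4 / 4
= 40998275.0 mm^4

40998275.0 mm^4


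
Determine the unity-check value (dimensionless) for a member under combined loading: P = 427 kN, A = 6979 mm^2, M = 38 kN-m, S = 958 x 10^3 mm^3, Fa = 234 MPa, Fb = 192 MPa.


f_a = P / A = 427000.0 / 6979 = 61.1836 MPa
f_b = M / S = 38000000.0 / 958000.0 = 39.666 MPa
Ratio = f_a / Fa + f_b / Fb
= 61.1836 / 234 + 39.666 / 192
= 0.4681 (dimensionless)

0.4681 (dimensionless)


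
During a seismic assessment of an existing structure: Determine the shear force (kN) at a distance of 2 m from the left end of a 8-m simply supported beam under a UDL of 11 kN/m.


R_A = w * L / 2 = 11 * 8 / 2 = 44.0 kN
V(x) = R_A - w * x = 44.0 - 11 * 2
= 22.0 kN

22.0 kN


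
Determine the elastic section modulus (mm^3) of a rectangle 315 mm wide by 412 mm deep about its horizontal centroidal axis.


S = b * h^2 / 6
= 315 * 412^2 / 6
= 315 * 169744 / 6
= 8911560.0 mm^3

8911560.0 mm^3


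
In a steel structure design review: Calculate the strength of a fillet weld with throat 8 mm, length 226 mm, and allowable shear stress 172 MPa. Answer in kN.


Strength = throat * length * allowable stress
= 8 * 226 * 172 N
= 310976 N
= 310.98 kN

310.98 kN


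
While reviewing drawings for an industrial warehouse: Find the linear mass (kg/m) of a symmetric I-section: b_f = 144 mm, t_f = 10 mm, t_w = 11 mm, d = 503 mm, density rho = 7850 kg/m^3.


A_flanges = 2 * 144 * 10 = 2880 mm^2
A_web = (503 - 2 * 10) * 11 = 5313 mm^2
A_total = 2880 + 5313 = 8193 mm^2 = 0.008193 m^2
Weight = rho * A = 7850 * 0.008193 = 64.315 kg/m

64.315 kg/m


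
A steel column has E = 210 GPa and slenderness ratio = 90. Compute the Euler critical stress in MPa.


sigma_cr = pi^2 * E / lambda^2
= 9.8696 * 210000.0 / 90^2
= 9.8696 * 210000.0 / 8100
= 255.8786 MPa

255.8786 MPa


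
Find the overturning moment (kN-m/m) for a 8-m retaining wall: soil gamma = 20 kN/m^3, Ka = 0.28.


Pa = 0.5 * Ka * gamma * H^2
= 0.5 * 0.28 * 20 * 8^2
= 179.2 kN/m
Arm = H / 3 = 8 / 3 = 2.6667 m
Mo = Pa * arm = Pa * H / 3 = 179.2 * 8 / 3 = 477.8667 kN-m/m

477.8667 kN-m/m


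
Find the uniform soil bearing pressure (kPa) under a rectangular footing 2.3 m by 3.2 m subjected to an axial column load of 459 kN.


A = 2.3 * 3.2 = 7.36 m^2
q = P / A = 459 / 7.36
= 62.3641 kPa

62.3641 kPa


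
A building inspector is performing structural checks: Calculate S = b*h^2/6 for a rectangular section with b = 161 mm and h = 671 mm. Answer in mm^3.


S = b * h^2 / 6
= 161 * 671^2 / 6
= 161 * 450241 / 6
= 12081466.83 mm^3

12081466.83 mm^3


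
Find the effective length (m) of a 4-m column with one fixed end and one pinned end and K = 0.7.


L_eff = K * L
= 0.7 * 4
= 2.8 m

2.8 m


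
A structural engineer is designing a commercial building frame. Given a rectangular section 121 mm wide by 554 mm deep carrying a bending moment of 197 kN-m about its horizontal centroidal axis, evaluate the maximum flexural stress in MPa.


I = b * h^3 / 12 = 121 * 554^3 / 12 = 1714483928.67 mm^4
y = h / 2 = 554 / 2 = 277.0 mm
M = 197 kN-m = 197000000.0 N-mm
sigma = M * y / I = 197000000.0 * 277.0 / 1714483928.67
= 31.83 MPa

31.83 MPa


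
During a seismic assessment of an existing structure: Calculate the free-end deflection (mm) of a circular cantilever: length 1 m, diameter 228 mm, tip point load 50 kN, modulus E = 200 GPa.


I = pi * d^4 / 64 = pi * 228^4 / 64 = 132650620.77 mm^4
L = 1000.0 mm, P = 50000.0 N, E = 200000.0 MPa
delta = P * L^3 / (3 * E * I)
= 50000.0 * 1000.0^3 / (3 * 200000.0 * 132650620.77)
= 0.6282 mm

0.6282 mm


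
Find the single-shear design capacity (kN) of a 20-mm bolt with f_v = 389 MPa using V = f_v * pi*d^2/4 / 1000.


A = pi * d^2 / 4 = pi * 20^2 / 4 = 314.1593 mm^2
V = f_v * A / 1000 = 389 * 314.1593 / 1000
= 122.208 kN

122.208 kN


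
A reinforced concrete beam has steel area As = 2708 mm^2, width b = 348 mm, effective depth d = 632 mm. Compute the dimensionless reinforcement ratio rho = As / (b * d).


rho = As / (b * d)
= 2708 / (348 * 632)
= 2708 / 219936
= 0.012313 (dimensionless)

0.012313 (dimensionless)


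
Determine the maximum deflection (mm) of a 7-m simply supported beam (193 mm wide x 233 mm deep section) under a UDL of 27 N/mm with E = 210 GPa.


I = 193 * 233^3 / 12 = 203443503.42 mm^4
L = 7000.0 mm, w = 27 N/mm, E = 210000.0 MPa
delta = 5 * w * L^4 / (384 * E * I)
= 5 * 27 * 7000.0^4 / (384 * 210000.0 * 203443503.42)
= 19.7575 mm

19.7575 mm


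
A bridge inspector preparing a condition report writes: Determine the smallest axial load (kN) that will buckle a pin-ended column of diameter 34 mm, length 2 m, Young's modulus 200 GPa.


I = pi * d^4 / 64 = 65597.24 mm^4
L = 2000.0 mm
P_cr = pi^2 * E * I / L^2
= 9.8696 * 200000.0 * 65597.24 / 2000.0^2
= 32370.94 N = 32.3709 kN

32.3709 kN


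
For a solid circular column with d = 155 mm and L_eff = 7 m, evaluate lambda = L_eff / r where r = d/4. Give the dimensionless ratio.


Radius of gyration r = d / 4 = 155 / 4 = 38.75 mm
L_eff = 7000.0 mm
Slenderness ratio = L / r = 7000.0 / 38.75 = 180.65 (dimensionless)

180.65 (dimensionless)


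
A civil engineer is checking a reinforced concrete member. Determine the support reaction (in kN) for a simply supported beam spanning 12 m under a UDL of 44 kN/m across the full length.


Total load = w * L = 44 * 12 = 528 kN
By symmetry, each reaction R = total / 2 = 528 / 2 = 264.0 kN

264.0 kN


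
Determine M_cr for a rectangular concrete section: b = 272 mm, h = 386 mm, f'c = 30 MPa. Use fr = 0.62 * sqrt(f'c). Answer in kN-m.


fr = 0.62 * sqrt(30) = 0.62 * 5.4772 = 3.3959 MPa
I = 272 * 386^3 / 12 = 1303615669.33 mm^4
y_t = 193.0 mm
M_cr = fr * I / y_t = 3.3959 * 1303615669.33 / 193.0 N-mm
= 22.9374 kN-m

22.9374 kN-m


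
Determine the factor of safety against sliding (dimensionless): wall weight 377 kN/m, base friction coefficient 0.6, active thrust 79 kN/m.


Resisting force = mu * W = 0.6 * 377 = 226.2 kN/m
FOS = Resisting / Driving = 226.2 / 79
= 2.8633 (dimensionless)

2.8633 (dimensionless)


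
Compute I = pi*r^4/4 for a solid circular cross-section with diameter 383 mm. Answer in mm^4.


r = d / 2 = 383 / 2 = 191.5 mm
I = pi * r^4 / 4 = pi * 191.5^4 / 4
= 1056245798.85 mm^4

1056245798.85 mm^4


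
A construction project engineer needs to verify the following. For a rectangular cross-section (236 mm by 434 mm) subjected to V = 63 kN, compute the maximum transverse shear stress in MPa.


A = b * h = 236 * 434 = 102424 mm^2
V = 63 kN = 63000.0 N
tau_max = 1.5 * V / A = 1.5 * 63000.0 / 102424
= 0.9226 MPa

0.9226 MPa


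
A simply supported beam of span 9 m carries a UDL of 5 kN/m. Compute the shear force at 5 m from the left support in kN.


R_A = w * L / 2 = 5 * 9 / 2 = 22.5 kN
V(x) = R_A - w * x = 22.5 - 5 * 5
= -2.5 kN

-2.5 kN


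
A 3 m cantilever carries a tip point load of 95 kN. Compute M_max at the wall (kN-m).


For a cantilever with a point load at the free end:
M_max = P * L = 95 * 3 = 285 kN-m

285 kN-m


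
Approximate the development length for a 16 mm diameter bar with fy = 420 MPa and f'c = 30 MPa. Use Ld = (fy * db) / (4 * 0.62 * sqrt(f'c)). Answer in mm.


Ld = (fy * db) / (4 * 0.62 * sqrt(f'c))
= (420 * 16) / (4 * 0.62 * sqrt(30))
= 6720 / 13.5835
= 494.72 mm

494.72 mm


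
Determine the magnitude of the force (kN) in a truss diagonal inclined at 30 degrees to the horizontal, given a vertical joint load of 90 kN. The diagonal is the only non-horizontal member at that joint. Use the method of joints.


At the joint, only the diagonal has a vertical component, so vertical equilibrium gives:
F * sin(30) = 90
F = 90 / sin(30)
= 90 / 0.5
= 180.0 kN

180.0 kN


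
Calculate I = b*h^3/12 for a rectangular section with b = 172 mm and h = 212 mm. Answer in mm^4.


I = b * h^3 / 12
= 172 * 212^3 / 12
= 172 * 9528128 / 12
= 136569834.67 mm^4

136569834.67 mm^4


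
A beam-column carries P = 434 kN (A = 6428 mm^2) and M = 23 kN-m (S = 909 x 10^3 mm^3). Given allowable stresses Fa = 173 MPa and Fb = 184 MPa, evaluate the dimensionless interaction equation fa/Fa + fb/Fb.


f_a = P / A = 434000.0 / 6428 = 67.5171 MPa
f_b = M / S = 23000000.0 / 909000.0 = 25.3025 MPa
Ratio = f_a / Fa + f_b / Fb
= 67.5171 / 173 + 25.3025 / 184
= 0.5278 (dimensionless)

0.5278 (dimensionless)


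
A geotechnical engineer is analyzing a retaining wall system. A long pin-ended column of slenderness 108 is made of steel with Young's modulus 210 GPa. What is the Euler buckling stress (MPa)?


sigma_cr = pi^2 * E / lambda^2
= 9.8696 * 210000.0 / 108^2
= 9.8696 * 210000.0 / 11664
= 177.6935 MPa

177.6935 MPa
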